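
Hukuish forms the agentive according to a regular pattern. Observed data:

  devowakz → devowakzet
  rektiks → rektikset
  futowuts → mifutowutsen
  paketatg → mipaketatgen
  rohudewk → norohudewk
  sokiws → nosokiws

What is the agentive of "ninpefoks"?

ninpefokset

rektiks and futowuts both end in -s yet inflect differently (rektikset, mifutowutsen), so the final letter is not what conditions the rule; the second-to-last letter is.
"ninpefoks" has second-to-last letter 'k'. The stems whose second-to-last letter is 'k' (devowakz → devowakzet, rektiks → rektikset) add -et.
The other patterns: stems whose second-to-last letter is 't' add mi- … -en around the stem; stems whose second-to-last letter is 'w' add the prefix no-.
So ninpefoks → ninpefokset.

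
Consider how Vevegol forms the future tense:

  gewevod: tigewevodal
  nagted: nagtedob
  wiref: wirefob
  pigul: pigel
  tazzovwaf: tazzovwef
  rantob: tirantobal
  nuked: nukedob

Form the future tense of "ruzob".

tazzovwaf and wiref both end in -f yet inflect differently (tazzovwef, wirefob), so the final letter is not what conditions the rule; the last vowel is.
"ruzob" has last vowel 'o'. The stems whose last vowel is 'o' (gewevod → tigewevodal, rantob → tirantobal) add ti- … -al around the stem.
So ruzob → tiruzobal.

tiruzobal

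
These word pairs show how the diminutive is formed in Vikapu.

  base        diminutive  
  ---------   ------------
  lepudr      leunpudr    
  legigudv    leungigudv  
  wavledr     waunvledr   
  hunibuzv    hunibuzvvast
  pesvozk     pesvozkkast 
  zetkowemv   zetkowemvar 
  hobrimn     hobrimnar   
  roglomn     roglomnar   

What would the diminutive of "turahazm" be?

"turahazm" has second-to-last letter 'z'. The stems whose second-to-last letter is 'z' (hunibuzv → hunibuzvvast, pesvozk → pesvozkkast) double the final consonant and add -ast.
So turahazm → turahazmmast.

turahazmmast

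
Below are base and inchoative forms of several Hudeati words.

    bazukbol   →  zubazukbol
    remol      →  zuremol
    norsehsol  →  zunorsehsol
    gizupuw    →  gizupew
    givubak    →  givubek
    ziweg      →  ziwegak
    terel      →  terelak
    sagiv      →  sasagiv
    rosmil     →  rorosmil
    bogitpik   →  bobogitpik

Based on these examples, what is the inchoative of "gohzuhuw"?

bazukbol and terel both end in -l yet inflect differently (zubazukbol, terelak), so the final letter is not what conditions the rule; the last vowel is.
"gohzuhuw" has last vowel 'u'. The one such stem in the data (gizupuw → gizupew) changes the last vowel to 'e' (as does givubak), so the same rule applies.
So gohzuhuw → gohzuhew.

gohzuhew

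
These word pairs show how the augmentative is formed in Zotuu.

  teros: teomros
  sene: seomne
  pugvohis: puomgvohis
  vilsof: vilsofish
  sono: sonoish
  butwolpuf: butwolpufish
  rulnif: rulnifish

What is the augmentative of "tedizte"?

teomdizte

teros and vilsof both have last vowel 'o' yet inflect differently (teomros, vilsofish), so the last vowel is not what conditions the rule; the final letter is.
"tedizte" ends in -e. The one such stem in the data (sene → seomne) inserts -om- after the first vowel (as do teros, pugvohis), so the same rule applies.
The other pattern: stems ending in -f or -o add -ish.
So tedizte → teomdizte.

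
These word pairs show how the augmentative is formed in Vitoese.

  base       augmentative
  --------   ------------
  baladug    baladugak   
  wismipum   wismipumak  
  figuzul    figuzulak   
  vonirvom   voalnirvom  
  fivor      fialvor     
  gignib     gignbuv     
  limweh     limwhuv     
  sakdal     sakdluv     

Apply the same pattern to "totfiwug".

wismipum and vonirvom both end in -m yet inflect differently (wismipumak, voalnirvom), so the final letter is not what conditions the rule; the last vowel is.
"totfiwug" has last vowel 'u'. The stems whose last vowel is 'u' (baladug → baladugak, wismipum → wismipumak, figuzul → figuzulak) add -ak.
The other patterns: stems whose last vowel is 'o' insert -al- after the first vowel; stems whose last vowel is 'a', 'e' or 'i' delete the last vowel and add -uv.
So totfiwug → totfiwugak.

totfiwugak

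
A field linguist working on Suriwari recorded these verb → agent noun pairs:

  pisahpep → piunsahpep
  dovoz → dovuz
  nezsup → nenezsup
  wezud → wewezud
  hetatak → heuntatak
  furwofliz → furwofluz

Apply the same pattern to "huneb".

huunneb

pisahpep and nezsup both end in -p yet inflect differently (piunsahpep, nenezsup), so the final letter is not what conditions the rule; the last vowel is.
"huneb" has last vowel 'e'. The one such stem in the data (pisahpep → piunsahpep) inserts -un- after the first vowel (as does hetatak), so the same rule applies.
The other patterns: stems whose last vowel is 'u' repeat the first consonant+vowel as a prefix; stems whose last vowel is 'i' or 'o' change the last vowel to 'u'.
So huneb → huunneb.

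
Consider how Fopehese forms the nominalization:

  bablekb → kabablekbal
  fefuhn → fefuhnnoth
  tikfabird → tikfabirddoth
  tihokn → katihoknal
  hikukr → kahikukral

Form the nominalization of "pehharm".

pehharmmoth

tihokn and fefuhn both end in -n yet inflect differently (katihoknal, fefuhnnoth), so the final letter is not what conditions the rule; the second-to-last letter is.
"pehharm" has second-to-last letter 'r'. The one such stem in the data (tikfabird → tikfabirddoth) doubles the final consonant and adds -oth (as does fefuhn), so the same rule applies.
The other pattern: stems whose second-to-last letter is 'k' add ka- … -al around the stem.
So pehharm → pehharmmoth.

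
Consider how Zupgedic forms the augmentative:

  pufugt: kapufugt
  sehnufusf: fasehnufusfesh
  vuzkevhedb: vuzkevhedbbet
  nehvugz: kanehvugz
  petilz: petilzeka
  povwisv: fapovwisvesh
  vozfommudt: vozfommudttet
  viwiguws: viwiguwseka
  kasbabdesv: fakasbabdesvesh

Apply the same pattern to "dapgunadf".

dapgunadffet

vozfommudt and pufugt both end in -t yet inflect differently (vozfommudttet, kapufugt), so the final letter is not what conditions the rule; the second-to-last letter is.
"dapgunadf" has second-to-last letter 'd'. The stems whose second-to-last letter is 'd' (vuzkevhedb → vuzkevhedbbet, vozfommudt → vozfommudttet) double the final consonant and add -et.
So dapgunadf → dapgunadffet.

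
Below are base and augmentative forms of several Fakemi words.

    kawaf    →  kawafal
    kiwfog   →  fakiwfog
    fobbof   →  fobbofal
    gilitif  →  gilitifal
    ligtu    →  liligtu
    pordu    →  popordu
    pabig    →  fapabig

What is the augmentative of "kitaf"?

"kitaf" ends in -f. The stems ending in -f (fobbof → fobbofal, gilitif → gilitifal, kawaf → kawafal) add -al.
So kitaf → kitafal.

kitafal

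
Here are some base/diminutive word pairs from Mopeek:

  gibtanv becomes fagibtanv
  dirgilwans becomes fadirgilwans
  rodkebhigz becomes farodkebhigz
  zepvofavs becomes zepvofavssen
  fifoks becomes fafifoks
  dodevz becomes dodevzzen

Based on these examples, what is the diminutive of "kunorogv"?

"kunorogv" has second-to-last letter 'g'. The one such stem in the data (rodkebhigz → farodkebhigz) adds the prefix fa-, so the same rule applies.
The other pattern: stems whose second-to-last letter is 'v' double the final consonant and add -en.
So kunorogv → fakunorogv.

fakunorogv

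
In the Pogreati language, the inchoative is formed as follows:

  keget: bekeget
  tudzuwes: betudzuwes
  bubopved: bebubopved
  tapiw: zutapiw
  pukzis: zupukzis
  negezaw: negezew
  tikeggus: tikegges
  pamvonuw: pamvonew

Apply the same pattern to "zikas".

tudzuwes and pukzis both end in -s yet inflect differently (betudzuwes, zupukzis), so the final letter is not what conditions the rule; the last vowel is.
"zikas" has last vowel 'a'. The one such stem in the data (negezaw → negezew) changes the last vowel to 'e' (as do tikeggus, pamvonuw), so the same rule applies.
So zikas → zikes.

zikes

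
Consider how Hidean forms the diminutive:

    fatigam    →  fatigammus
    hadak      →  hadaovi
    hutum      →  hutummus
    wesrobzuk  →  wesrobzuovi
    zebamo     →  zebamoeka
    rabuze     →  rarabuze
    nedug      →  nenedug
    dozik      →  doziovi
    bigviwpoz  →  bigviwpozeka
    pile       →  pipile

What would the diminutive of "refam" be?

refammus

nedug and hutum both have last vowel 'u' yet inflect differently (nenedug, hutummus), so the last vowel is not what conditions the rule; the final letter is.
"refam" ends in -m. The stems ending in -m (fatigam → fatigammus, hutum → hutummus) double the final consonant and add -us.
So refam → refammus.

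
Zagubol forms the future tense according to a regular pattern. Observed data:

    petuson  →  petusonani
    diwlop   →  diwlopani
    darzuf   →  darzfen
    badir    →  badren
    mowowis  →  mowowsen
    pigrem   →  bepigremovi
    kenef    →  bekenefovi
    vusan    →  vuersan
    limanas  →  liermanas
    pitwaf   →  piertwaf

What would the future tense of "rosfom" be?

rosfomani

darzuf and kenef both end in -f yet inflect differently (darzfen, bekenefovi), so the final letter is not what conditions the rule; the last vowel is.
"rosfom" has last vowel 'o'. The stems whose last vowel is 'o' (petuson → petusonani, diwlop → diwlopani) add -ani.
So rosfom → rosfomani.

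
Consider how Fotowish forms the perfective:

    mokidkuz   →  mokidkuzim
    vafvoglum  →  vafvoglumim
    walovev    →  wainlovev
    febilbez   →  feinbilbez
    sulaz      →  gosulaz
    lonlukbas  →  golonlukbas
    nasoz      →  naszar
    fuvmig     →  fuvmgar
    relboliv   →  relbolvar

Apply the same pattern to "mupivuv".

"mupivuv" has last vowel 'u'. The stems whose last vowel is 'u' (mokidkuz → mokidkuzim, vafvoglum → vafvoglumim) add -im.
So mupivuv → mupivuvim.

mupivuvim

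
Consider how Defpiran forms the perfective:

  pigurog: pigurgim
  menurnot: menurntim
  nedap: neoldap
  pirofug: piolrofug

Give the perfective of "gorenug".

goolrenug

pigurog and pirofug both end in -g yet inflect differently (pigurgim, piolrofug), so the final letter is not what conditions the rule; the last vowel is.
"gorenug" has last vowel 'u'. The one such stem in the data (pirofug → piolrofug) inserts -ol- after the first vowel (as does nedap), so the same rule applies.
So gorenug → goolrenug.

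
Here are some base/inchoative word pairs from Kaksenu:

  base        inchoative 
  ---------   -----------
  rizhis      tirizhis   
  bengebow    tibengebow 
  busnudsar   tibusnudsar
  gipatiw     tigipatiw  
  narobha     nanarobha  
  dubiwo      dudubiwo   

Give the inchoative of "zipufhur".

tizipufhur

busnudsar and narobha both have last vowel 'a' yet inflect differently (tibusnudsar, nanarobha), so the last vowel is not what conditions the rule; whether the stem ends in a vowel or a consonant is.
"zipufhur" ends in a consonant. The stems ending in a consonant (rizhis → tirizhis, bengebow → tibengebow, busnudsar → tibusnudsar) add the prefix ti-.
The other pattern: stems ending in a vowel repeat the first consonant+vowel as a prefix.
So zipufhur → tizipufhur.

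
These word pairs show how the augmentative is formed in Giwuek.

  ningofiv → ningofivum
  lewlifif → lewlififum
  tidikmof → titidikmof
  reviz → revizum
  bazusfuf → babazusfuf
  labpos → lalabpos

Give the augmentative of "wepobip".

wepobipum

lewlifif and bazusfuf both end in -f yet inflect differently (lewlififum, babazusfuf), so the final letter is not what conditions the rule; the last vowel is.
"wepobip" has last vowel 'i'. The stems whose last vowel is 'i' (lewlifif → lewlififum, reviz → revizum, ningofiv → ningofivum) add -um.
The other pattern: stems whose last vowel is 'o' or 'u' repeat the first consonant+vowel as a prefix.
So wepobip → wepobipum.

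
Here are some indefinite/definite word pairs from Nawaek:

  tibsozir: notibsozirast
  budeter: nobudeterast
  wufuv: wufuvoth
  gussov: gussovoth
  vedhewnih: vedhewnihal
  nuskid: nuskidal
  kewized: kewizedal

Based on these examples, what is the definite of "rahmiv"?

rahmivoth

tibsozir and vedhewnih both have last vowel 'i' yet inflect differently (notibsozirast, vedhewnihal), so the last vowel is not what conditions the rule; the final letter is.
"rahmiv" ends in -v. The stems ending in -v (wufuv → wufuvoth, gussov → gussovoth) add -oth.
The other patterns: stems ending in -r add no- … -ast around the stem; stems ending in -d or -h add -al.
So rahmiv → rahmivoth.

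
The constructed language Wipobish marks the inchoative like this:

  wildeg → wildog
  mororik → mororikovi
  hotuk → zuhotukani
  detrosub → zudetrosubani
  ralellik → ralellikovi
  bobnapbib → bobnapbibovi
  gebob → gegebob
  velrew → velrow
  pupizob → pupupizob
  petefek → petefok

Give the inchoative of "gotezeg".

gotezog

bobnapbib and detrosub both end in -b yet inflect differently (bobnapbibovi, zudetrosubani), so the final letter is not what conditions the rule; the last vowel is.
"gotezeg" has last vowel 'e'. The stems whose last vowel is 'e' (wildeg → wildog, velrew → velrow, petefek → petefok) change the last vowel to 'o'.
So gotezeg → gotezog.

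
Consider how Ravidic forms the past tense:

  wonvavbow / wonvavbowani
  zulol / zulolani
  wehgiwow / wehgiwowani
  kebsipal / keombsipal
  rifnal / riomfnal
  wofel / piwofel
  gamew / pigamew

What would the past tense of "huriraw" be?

zulol and kebsipal both end in -l yet inflect differently (zulolani, keombsipal), so the final letter is not what conditions the rule; the last vowel is.
"huriraw" has last vowel 'a'. The stems whose last vowel is 'a' (kebsipal → keombsipal, rifnal → riomfnal) insert -om- after the first vowel.
The other patterns: stems whose last vowel is 'o' add -ani; stems whose last vowel is 'e' add the prefix pi-.
So huriraw → huomriraw.

huomriraw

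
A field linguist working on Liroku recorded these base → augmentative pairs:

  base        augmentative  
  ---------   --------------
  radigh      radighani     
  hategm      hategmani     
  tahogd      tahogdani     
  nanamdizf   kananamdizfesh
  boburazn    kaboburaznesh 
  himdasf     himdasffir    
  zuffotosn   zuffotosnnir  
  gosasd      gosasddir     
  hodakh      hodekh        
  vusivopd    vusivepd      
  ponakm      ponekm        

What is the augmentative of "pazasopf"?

nanamdizf and himdasf both end in -f yet inflect differently (kananamdizfesh, himdasffir), so the final letter is not what conditions the rule; the second-to-last letter is.
"pazasopf" has second-to-last letter 'p'. The one such stem in the data (vusivopd → vusivepd) changes the last vowel to 'e' (as do hodakh, ponakm), so the same rule applies.
So pazasopf → pazasepf.

pazasepf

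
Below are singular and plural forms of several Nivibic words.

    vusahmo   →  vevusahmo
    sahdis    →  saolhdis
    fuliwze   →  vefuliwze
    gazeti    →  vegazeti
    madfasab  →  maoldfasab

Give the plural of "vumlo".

sahdis and gazeti both have last vowel 'i' yet inflect differently (saolhdis, vegazeti), so the last vowel is not what conditions the rule; whether the stem ends in a vowel or a consonant is.
"vumlo" ends in a vowel. The stems ending in a vowel (fuliwze → vefuliwze, vusahmo → vevusahmo, gazeti → vegazeti) add the prefix ve-.
The other pattern: stems ending in a consonant insert -ol- after the first vowel.
So vumlo → vevumlo.

vevumlo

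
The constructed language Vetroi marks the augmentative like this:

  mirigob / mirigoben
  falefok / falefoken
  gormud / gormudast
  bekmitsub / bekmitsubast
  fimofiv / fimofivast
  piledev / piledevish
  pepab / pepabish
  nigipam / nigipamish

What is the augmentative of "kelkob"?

kelkoben

"kelkob" has last vowel 'o'. The stems whose last vowel is 'o' (mirigob → mirigoben, falefok → falefoken) add -en.
So kelkob → kelkoben.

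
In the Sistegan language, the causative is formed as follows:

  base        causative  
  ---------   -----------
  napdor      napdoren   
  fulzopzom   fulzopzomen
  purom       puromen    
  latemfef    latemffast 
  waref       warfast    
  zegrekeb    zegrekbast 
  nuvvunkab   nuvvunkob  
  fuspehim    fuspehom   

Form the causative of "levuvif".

zegrekeb and nuvvunkab both end in -b yet inflect differently (zegrekbast, nuvvunkob), so the final letter is not what conditions the rule; the last vowel is.
"levuvif" has last vowel 'i'. The one such stem in the data (fuspehim → fuspehom) changes the last vowel to 'o' (as does nuvvunkab), so the same rule applies.
The other patterns: stems whose last vowel is 'o' add -en; stems whose last vowel is 'e' delete the last vowel and add -ast.
So levuvif → levuvof.

levuvof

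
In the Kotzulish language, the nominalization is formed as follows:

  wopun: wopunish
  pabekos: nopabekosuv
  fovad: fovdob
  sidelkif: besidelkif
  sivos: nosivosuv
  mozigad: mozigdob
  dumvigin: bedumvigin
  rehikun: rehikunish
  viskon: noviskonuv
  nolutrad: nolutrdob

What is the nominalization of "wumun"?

wumunish

dumvigin and wopun both end in -n yet inflect differently (bedumvigin, wopunish), so the final letter is not what conditions the rule; the last vowel is.
"wumun" has last vowel 'u'. The stems whose last vowel is 'u' (wopun → wopunish, rehikun → rehikunish) add -ish.
So wumun → wumunish.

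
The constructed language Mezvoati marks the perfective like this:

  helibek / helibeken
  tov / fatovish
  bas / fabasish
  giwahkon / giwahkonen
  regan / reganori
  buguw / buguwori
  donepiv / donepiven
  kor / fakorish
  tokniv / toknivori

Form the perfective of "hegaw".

hegawori

"hegaw" has 2 vowels. The stems with 2 vowels (buguw → buguwori, tokniv → toknivori, regan → reganori) add -ori.
So hegaw → hegawori.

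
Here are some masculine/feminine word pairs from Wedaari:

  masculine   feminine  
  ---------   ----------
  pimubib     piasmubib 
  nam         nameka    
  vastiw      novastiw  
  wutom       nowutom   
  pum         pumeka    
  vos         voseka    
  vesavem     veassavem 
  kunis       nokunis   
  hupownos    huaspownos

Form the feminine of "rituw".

pum and wutom both end in -m yet inflect differently (pumeka, nowutom), so the final letter is not what conditions the rule; the number of vowels is.
"rituw" has 2 vowels. The stems with 2 vowels (wutom → nowutom, vastiw → novastiw, kunis → nokunis) add the prefix no-.
The other patterns: stems with 1 vowel add -eka; stems with 3 vowels insert -as- after the first vowel.
So rituw → norituw.

norituw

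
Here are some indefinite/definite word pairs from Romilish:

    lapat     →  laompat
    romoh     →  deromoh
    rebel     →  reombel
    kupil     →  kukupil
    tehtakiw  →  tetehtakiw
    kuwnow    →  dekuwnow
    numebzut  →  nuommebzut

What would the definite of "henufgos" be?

"henufgos" has last vowel 'o'. The stems whose last vowel is 'o' (romoh → deromoh, kuwnow → dekuwnow) add the prefix de-.
The other patterns: stems whose last vowel is 'i' repeat the first consonant+vowel as a prefix; stems whose last vowel is 'a', 'e' or 'u' insert -om- after the first vowel.
So henufgos → dehenufgos.

dehenufgos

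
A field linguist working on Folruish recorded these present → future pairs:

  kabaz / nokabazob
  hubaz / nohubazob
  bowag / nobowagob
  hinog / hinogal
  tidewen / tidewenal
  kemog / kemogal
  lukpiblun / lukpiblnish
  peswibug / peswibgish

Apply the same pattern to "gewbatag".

nogewbatagob

bowag and hinog both end in -g yet inflect differently (nobowagob, hinogal), so the final letter is not what conditions the rule; the last vowel is.
"gewbatag" has last vowel 'a'. The stems whose last vowel is 'a' (kabaz → nokabazob, hubaz → nohubazob, bowag → nobowagob) add no- … -ob around the stem.
The other patterns: stems whose last vowel is 'e' or 'o' add -al; stems whose last vowel is 'u' delete the last vowel and add -ish.
So gewbatag → nogewbatagob.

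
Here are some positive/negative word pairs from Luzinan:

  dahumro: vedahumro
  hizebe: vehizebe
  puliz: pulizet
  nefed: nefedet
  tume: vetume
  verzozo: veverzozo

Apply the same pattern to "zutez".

nefed and hizebe both have last vowel 'e' yet inflect differently (nefedet, vehizebe), so the last vowel is not what conditions the rule; whether the stem ends in a vowel or a consonant is.
"zutez" ends in a consonant. The stems ending in a consonant (nefed → nefedet, puliz → pulizet) add -et.
The other pattern: stems ending in a vowel add the prefix ve-.
So zutez → zutezet.

zutezet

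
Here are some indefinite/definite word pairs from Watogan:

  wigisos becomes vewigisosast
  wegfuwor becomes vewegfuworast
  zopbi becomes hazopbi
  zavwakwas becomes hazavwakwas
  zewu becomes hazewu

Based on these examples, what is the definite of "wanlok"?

"wanlok" begins with w-. The stems beginning with w- (wigisos → vewigisosast, wegfuwor → vewegfuworast) add ve- … -ast around the stem.
So wanlok → vewanlokast.

vewanlokast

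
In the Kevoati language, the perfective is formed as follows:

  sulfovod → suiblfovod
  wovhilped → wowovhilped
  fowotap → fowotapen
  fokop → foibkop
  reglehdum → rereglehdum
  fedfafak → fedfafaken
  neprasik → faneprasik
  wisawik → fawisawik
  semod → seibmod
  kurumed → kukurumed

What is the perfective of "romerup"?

fokop and fowotap both end in -p yet inflect differently (foibkop, fowotapen), so the final letter is not what conditions the rule; the last vowel is.
"romerup" has last vowel 'u'. The one such stem in the data (reglehdum → rereglehdum) repeats the first consonant+vowel as a prefix (as do kurumed, wovhilped), so the same rule applies.
So romerup → roromerup.

roromerup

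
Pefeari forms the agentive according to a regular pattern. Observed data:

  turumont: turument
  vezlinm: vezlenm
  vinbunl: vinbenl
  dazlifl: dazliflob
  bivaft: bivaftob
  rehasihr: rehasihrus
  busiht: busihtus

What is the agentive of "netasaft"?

netasaftob

vinbunl and dazlifl both end in -l yet inflect differently (vinbenl, dazliflob), so the final letter is not what conditions the rule; the second-to-last letter is.
"netasaft" has second-to-last letter 'f'. The stems whose second-to-last letter is 'f' (dazlifl → dazliflob, bivaft → bivaftob) add -ob.
The other patterns: stems whose second-to-last letter is 'n' change the last vowel to 'e'; stems whose second-to-last letter is 'h' add -us.
So netasaft → netasaftob.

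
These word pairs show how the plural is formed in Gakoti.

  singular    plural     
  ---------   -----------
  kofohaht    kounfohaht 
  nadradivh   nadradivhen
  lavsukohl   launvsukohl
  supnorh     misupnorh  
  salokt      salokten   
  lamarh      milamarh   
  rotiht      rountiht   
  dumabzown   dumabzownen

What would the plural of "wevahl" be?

"wevahl" has second-to-last letter 'h'. The stems whose second-to-last letter is 'h' (lavsukohl → launvsukohl, rotiht → rountiht, kofohaht → kounfohaht) insert -un- after the first vowel.
The other patterns: stems whose second-to-last letter is 'r' add the prefix mi-; stems whose second-to-last letter is 'k', 'v' or 'w' add -en.
So wevahl → weunvahl.

weunvahl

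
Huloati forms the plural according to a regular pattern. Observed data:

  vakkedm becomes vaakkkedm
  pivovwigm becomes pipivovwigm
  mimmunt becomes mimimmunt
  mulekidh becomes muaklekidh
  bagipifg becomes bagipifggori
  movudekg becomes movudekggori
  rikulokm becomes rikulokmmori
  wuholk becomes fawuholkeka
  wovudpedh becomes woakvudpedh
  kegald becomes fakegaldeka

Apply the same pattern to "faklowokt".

faklowokttori

vakkedm and pivovwigm both end in -m yet inflect differently (vaakkkedm, pipivovwigm), so the final letter is not what conditions the rule; the second-to-last letter is.
"faklowokt" has second-to-last letter 'k'. The stems whose second-to-last letter is 'k' (movudekg → movudekggori, rikulokm → rikulokmmori) double the final consonant and add -ori.
The other patterns: stems whose second-to-last letter is 'l' add fa- … -eka around the stem; stems whose second-to-last letter is 'd' insert -ak- after the first vowel; stems whose second-to-last letter is 'g' or 'n' repeat the first consonant+vowel as a prefix.
So faklowokt → faklowokttori.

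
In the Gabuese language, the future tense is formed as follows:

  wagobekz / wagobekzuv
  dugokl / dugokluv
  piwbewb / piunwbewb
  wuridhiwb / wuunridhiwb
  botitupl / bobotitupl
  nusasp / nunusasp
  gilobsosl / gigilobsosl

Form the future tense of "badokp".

badokpuv

"badokp" has second-to-last letter 'k'. The stems whose second-to-last letter is 'k' (wagobekz → wagobekzuv, dugokl → dugokluv) add -uv.
The other patterns: stems whose second-to-last letter is 'w' insert -un- after the first vowel; stems whose second-to-last letter is 'p' or 's' repeat the first consonant+vowel as a prefix.
So badokp → badokpuv.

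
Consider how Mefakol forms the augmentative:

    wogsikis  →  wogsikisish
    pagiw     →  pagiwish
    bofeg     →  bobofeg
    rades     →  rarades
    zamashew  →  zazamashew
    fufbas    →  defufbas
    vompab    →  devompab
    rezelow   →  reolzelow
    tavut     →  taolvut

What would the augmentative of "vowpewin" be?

wogsikis and rades both end in -s yet inflect differently (wogsikisish, rarades), so the final letter is not what conditions the rule; the last vowel is.
"vowpewin" has last vowel 'i'. The stems whose last vowel is 'i' (wogsikis → wogsikisish, pagiw → pagiwish) add -ish.
The other patterns: stems whose last vowel is 'e' repeat the first consonant+vowel as a prefix; stems whose last vowel is 'a' add the prefix de-; stems whose last vowel is 'o' or 'u' insert -ol- after the first vowel.
So vowpewin → vowpewinish.

vowpewinish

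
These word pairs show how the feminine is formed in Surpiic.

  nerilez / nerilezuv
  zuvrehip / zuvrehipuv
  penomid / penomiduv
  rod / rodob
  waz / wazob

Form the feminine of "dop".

penomid and rod both end in -d yet inflect differently (penomiduv, rodob), so the final letter is not what conditions the rule; the number of vowels is.
"dop" has 1 vowel. The stems with 1 vowel (rod → rodob, waz → wazob) add -ob.
The other pattern: stems with 3 vowels add -uv.
So dop → dopob.

dopob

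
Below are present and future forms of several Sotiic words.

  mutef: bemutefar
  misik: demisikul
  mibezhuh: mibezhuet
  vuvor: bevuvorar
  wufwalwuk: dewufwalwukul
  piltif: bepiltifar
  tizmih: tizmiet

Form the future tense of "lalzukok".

tizmih and misik both have last vowel 'i' yet inflect differently (tizmiet, demisikul), so the last vowel is not what conditions the rule; the final letter is.
"lalzukok" ends in -k. The stems ending in -k (misik → demisikul, wufwalwuk → dewufwalwukul) add de- … -ul around the stem.
The other patterns: stems ending in -h drop the final letter and add -et; stems ending in -f or -r add be- … -ar around the stem.
So lalzukok → delalzukokul.

delalzukokul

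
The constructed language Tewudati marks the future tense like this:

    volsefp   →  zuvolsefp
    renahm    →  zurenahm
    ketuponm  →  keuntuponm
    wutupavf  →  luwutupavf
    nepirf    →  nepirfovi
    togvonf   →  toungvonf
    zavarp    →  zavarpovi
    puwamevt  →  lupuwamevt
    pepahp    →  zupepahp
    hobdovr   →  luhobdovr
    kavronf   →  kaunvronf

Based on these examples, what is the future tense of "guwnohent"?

guunwnohent

zavarp and volsefp both end in -p yet inflect differently (zavarpovi, zuvolsefp), so the final letter is not what conditions the rule; the second-to-last letter is.
"guwnohent" has second-to-last letter 'n'. The stems whose second-to-last letter is 'n' (kavronf → kaunvronf, ketuponm → keuntuponm, togvonf → toungvonf) insert -un- after the first vowel.
The other patterns: stems whose second-to-last letter is 'r' add -ovi; stems whose second-to-last letter is 'f' or 'h' add the prefix zu-; stems whose second-to-last letter is 'v' add the prefix lu-.
So guwnohent → guunwnohent.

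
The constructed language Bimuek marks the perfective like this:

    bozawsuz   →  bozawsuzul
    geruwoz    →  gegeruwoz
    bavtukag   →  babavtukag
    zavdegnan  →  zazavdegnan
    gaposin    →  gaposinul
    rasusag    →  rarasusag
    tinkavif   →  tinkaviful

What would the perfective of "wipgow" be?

wiwipgow

geruwoz and bozawsuz both end in -z yet inflect differently (gegeruwoz, bozawsuzul), so the final letter is not what conditions the rule; the last vowel is.
"wipgow" has last vowel 'o'. The one such stem in the data (geruwoz → gegeruwoz) repeats the first consonant+vowel as a prefix (as do bavtukag, zavdegnan), so the same rule applies.
So wipgow → wiwipgow.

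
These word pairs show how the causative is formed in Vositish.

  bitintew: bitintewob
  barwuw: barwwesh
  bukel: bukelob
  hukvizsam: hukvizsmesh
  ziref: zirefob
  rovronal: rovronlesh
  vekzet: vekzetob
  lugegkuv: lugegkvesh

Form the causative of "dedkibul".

"dedkibul" has last vowel 'u'. The stems whose last vowel is 'u' (lugegkuv → lugegkvesh, barwuw → barwwesh) delete the last vowel and add -esh.
So dedkibul → dedkiblesh.

dedkiblesh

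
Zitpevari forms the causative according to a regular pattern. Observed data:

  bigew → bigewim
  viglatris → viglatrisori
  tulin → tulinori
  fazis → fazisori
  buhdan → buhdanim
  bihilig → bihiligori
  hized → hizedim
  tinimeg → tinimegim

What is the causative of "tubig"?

tubigori

"tubig" has last vowel 'i'. The stems whose last vowel is 'i' (bihilig → bihiligori, tulin → tulinori, viglatris → viglatrisori) add -ori.
So tubig → tubigori.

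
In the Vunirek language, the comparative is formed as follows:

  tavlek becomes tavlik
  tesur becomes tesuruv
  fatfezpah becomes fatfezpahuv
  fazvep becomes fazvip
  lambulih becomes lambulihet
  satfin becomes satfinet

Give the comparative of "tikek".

tikik

lambulih and fatfezpah both end in -h yet inflect differently (lambulihet, fatfezpahuv), so the final letter is not what conditions the rule; the last vowel is.
"tikek" has last vowel 'e'. The stems whose last vowel is 'e' (tavlek → tavlik, fazvep → fazvip) change the last vowel to 'i'.
The other patterns: stems whose last vowel is 'i' add -et; stems whose last vowel is 'a' or 'u' add -uv.
So tikek → tikik.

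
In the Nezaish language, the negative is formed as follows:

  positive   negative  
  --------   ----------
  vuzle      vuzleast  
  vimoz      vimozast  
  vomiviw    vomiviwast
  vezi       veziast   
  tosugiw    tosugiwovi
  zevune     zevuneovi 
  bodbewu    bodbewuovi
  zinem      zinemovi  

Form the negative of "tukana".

tukanaovi

vomiviw and tosugiw both end in -w yet inflect differently (vomiviwast, tosugiwovi), so the final letter is not what conditions the rule; the first letter is.
"tukana" begins with t-. The one such stem in the data (tosugiw → tosugiwovi) adds -ovi, so the same rule applies.
The other pattern: stems beginning with v- add -ast.
So tukana → tukanaovi.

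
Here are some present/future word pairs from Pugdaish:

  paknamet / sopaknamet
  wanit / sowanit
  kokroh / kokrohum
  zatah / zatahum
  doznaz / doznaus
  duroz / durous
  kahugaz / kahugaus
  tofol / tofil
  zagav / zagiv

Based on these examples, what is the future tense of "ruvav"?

zatah and doznaz both have last vowel 'a' yet inflect differently (zatahum, doznaus), so the last vowel is not what conditions the rule; the final letter is.
"ruvav" ends in -v. The one such stem in the data (zagav → zagiv) changes the last vowel to 'i' (as does tofol), so the same rule applies.
The other patterns: stems ending in -t add the prefix so-; stems ending in -h add -um; stems ending in -z drop the final letter and add -us.
So ruvav → ruviv.

ruviv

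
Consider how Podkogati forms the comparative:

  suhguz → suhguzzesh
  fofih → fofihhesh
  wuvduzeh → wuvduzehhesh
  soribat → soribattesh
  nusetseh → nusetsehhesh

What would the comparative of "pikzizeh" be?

Every pair shown (suhguz → suhguzzesh, fofih → fofihhesh, wuvduzeh → wuvduzehhesh, …) follows the same rule: double the final consonant and add -esh.
So pikzizeh → pikzizehhesh.

pikzizehhesh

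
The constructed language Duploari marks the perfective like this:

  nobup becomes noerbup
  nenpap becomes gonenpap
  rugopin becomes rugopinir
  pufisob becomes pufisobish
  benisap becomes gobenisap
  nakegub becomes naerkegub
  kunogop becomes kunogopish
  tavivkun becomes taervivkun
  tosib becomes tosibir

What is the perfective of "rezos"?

rezosish

"rezos" has last vowel 'o'. The stems whose last vowel is 'o' (pufisob → pufisobish, kunogop → kunogopish) add -ish.
The other patterns: stems whose last vowel is 'i' add -ir; stems whose last vowel is 'u' insert -er- after the first vowel; stems whose last vowel is 'a' add the prefix go-.
So rezos → rezosish.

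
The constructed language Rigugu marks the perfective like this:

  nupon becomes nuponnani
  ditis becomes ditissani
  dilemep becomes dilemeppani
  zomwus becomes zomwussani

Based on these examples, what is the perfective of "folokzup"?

folokzuppani

Every pair shown (nupon → nuponnani, ditis → ditissani, dilemep → dilemeppani, …) follows the same rule: double the final consonant and add -ani.
So folokzup → folokzuppani.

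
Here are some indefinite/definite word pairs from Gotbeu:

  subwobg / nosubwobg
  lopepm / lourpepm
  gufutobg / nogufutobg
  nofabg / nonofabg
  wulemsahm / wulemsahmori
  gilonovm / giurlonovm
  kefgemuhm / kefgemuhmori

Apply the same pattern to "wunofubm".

nowunofubm

"wunofubm" has second-to-last letter 'b'. The stems whose second-to-last letter is 'b' (subwobg → nosubwobg, gufutobg → nogufutobg, nofabg → nonofabg) add the prefix no-.
So wunofubm → nowunofubm.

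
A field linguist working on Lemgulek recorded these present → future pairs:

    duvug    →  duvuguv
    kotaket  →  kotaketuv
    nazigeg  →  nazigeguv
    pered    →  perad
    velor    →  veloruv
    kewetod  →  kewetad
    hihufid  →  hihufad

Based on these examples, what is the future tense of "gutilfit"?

pered and nazigeg both have last vowel 'e' yet inflect differently (perad, nazigeguv), so the last vowel is not what conditions the rule; the final letter is.
"gutilfit" ends in -t. The one such stem in the data (kotaket → kotaketuv) adds -uv, so the same rule applies.
So gutilfit → gutilfituv.

gutilfituv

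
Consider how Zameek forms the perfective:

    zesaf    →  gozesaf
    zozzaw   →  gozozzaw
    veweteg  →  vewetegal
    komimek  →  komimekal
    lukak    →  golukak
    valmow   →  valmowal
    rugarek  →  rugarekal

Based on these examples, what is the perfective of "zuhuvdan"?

"zuhuvdan" has last vowel 'a'. The stems whose last vowel is 'a' (lukak → golukak, zozzaw → gozozzaw, zesaf → gozesaf) add the prefix go-.
The other pattern: stems whose last vowel is 'e' or 'o' add -al.
So zuhuvdan → gozuhuvdan.

gozuhuvdan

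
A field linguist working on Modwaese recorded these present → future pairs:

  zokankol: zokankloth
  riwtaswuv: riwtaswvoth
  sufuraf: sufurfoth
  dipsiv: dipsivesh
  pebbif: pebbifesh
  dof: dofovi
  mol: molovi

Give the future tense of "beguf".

begufesh

dof and pebbif both end in -f yet inflect differently (dofovi, pebbifesh), so the final letter is not what conditions the rule; the number of vowels is.
"beguf" has 2 vowels. The stems with 2 vowels (pebbif → pebbifesh, dipsiv → dipsivesh) add -esh.
So beguf → begufesh.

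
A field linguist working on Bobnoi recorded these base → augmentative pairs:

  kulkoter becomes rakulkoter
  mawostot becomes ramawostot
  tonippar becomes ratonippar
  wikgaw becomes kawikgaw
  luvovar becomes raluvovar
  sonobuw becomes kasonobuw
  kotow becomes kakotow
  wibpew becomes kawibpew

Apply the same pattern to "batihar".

wikgaw and tonippar both have last vowel 'a' yet inflect differently (kawikgaw, ratonippar), so the last vowel is not what conditions the rule; the final letter is.
"batihar" ends in -r. The stems ending in -r (tonippar → ratonippar, luvovar → raluvovar, kulkoter → rakulkoter) add the prefix ra-.
The other pattern: stems ending in -w add the prefix ka-.
So batihar → rabatihar.

rabatihar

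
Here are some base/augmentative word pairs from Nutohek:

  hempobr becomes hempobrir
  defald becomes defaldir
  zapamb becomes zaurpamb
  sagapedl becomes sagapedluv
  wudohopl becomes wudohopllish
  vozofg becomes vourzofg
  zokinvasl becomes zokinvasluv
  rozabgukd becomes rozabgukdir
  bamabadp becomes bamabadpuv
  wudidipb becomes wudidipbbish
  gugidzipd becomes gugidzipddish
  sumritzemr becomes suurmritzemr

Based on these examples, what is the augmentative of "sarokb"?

"sarokb" has second-to-last letter 'k'. The one such stem in the data (rozabgukd → rozabgukdir) adds -ir, so the same rule applies.
The other patterns: stems whose second-to-last letter is 'p' double the final consonant and add -ish; stems whose second-to-last letter is 'f' or 'm' insert -ur- after the first vowel; stems whose second-to-last letter is 'd' or 's' add -uv.
So sarokb → sarokbir.

sarokbir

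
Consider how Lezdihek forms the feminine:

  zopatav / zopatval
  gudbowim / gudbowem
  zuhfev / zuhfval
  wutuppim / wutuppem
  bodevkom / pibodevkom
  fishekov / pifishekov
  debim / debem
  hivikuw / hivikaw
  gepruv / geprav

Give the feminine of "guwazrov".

piguwazrov

debim and bodevkom both end in -m yet inflect differently (debem, pibodevkom), so the final letter is not what conditions the rule; the last vowel is.
"guwazrov" has last vowel 'o'. The stems whose last vowel is 'o' (bodevkom → pibodevkom, fishekov → pifishekov) add the prefix pi-.
So guwazrov → piguwazrov.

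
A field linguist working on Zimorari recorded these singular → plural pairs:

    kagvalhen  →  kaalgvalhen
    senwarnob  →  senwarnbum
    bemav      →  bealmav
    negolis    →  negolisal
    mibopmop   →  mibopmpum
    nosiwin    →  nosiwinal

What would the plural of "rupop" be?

ruppum

nosiwin and kagvalhen both end in -n yet inflect differently (nosiwinal, kaalgvalhen), so the final letter is not what conditions the rule; the last vowel is.
"rupop" has last vowel 'o'. The stems whose last vowel is 'o' (mibopmop → mibopmpum, senwarnob → senwarnbum) delete the last vowel and add -um.
So rupop → ruppum.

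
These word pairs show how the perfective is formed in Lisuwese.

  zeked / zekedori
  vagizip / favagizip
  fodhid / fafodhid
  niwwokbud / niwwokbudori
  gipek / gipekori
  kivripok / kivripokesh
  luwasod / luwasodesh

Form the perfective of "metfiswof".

metfiswofesh

"metfiswof" has last vowel 'o'. The stems whose last vowel is 'o' (luwasod → luwasodesh, kivripok → kivripokesh) add -esh.
So metfiswof → metfiswofesh.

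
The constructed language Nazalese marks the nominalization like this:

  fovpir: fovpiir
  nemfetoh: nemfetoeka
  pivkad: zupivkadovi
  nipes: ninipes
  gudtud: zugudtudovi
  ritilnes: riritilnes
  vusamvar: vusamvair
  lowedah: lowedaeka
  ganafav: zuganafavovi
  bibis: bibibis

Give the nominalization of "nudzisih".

nudzisieka

lowedah and vusamvar both have last vowel 'a' yet inflect differently (lowedaeka, vusamvair), so the last vowel is not what conditions the rule; the final letter is.
"nudzisih" ends in -h. The stems ending in -h (lowedah → lowedaeka, nemfetoh → nemfetoeka) drop the final letter and add -eka.
So nudzisih → nudzisieka.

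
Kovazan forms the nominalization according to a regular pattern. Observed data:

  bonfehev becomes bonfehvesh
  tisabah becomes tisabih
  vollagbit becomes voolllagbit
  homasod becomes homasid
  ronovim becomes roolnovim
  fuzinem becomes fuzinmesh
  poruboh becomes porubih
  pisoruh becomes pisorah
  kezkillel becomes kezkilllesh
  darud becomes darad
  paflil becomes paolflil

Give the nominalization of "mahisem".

"mahisem" has last vowel 'e'. The stems whose last vowel is 'e' (kezkillel → kezkilllesh, bonfehev → bonfehvesh, fuzinem → fuzinmesh) delete the last vowel and add -esh.
So mahisem → mahismesh.

mahismesh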